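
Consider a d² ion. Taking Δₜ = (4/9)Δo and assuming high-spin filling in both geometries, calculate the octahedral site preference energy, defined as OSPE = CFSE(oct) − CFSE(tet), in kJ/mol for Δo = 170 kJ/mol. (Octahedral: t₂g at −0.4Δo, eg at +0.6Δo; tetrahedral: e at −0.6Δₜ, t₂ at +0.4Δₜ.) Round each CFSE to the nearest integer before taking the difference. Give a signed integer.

Octahedral (high-spin): t₂g² eg⁰, CFSE = 2(−0.4) + 0(+0.6) = -0.8Δo = -0.8 × 170 = -136 kJ/mol.
In a tetrahedral site the filling is e² t₂⁰: CFSE(tet) = -1.2Δₜ = -1.2 × (4/9)(170) = -91 kJ/mol.
OSPE = CFSE(oct) − CFSE(tet) = -136 − (-91) = -45 kJ/mol.

-45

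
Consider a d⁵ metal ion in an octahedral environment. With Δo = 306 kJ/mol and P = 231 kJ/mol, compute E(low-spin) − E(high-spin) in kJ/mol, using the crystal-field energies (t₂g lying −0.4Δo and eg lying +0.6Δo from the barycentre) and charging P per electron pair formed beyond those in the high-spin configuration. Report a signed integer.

High-spin: t₂g³ eg², CFSE = 0.0Δo = 0 kJ/mol.
Low-spin t₂g⁵ eg⁰ gives -2.0Δo = -612 kJ/mol, but forming 2 extra pairs costs 2P = 462 kJ/mol, so E(LS) = -612 + 462 = -150 kJ/mol.
Thus E(LS) − E(HS) = -150 kJ/mol.

-150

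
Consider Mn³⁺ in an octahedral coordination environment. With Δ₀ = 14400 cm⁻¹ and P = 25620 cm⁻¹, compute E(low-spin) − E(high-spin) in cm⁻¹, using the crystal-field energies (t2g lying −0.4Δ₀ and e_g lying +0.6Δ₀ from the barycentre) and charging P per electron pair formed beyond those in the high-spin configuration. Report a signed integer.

11220

Mn sits in group 7; removing 3 electrons leaves Mn³⁺ with 7 − 3 = 4 d electrons.
High-spin d⁴ fills as t2g^3 e_g^1 with CFSE 3(−0.4) + 1(+0.6) = -0.6Δ₀ = -8640 cm⁻¹.
For low-spin the configuration is t2g^4 e_g^0: orbital energy -1.6 × 14400 = -23040 cm⁻¹, and 1 additional pair relative to high-spin adds 25620 cm⁻¹, giving 2580 cm⁻¹.
The difference is 2580 − (-8640) = 11220 cm⁻¹, so high-spin lies lower.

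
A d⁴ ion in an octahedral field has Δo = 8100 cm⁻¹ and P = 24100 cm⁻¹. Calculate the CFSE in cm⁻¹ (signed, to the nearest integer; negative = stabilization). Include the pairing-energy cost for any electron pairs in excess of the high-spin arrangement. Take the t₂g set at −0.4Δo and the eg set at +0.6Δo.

-4860

Since Δo = 8100 cm⁻¹ < P = 24100 cm⁻¹, the complex adopts the high-spin configuration.
Configuration: t₂g³ eg¹.
Orbital CFSE = -0.6Δo = -0.6 × 8100 = -4860 cm⁻¹.
High-spin has no excess pairs, so no pairing correction applies.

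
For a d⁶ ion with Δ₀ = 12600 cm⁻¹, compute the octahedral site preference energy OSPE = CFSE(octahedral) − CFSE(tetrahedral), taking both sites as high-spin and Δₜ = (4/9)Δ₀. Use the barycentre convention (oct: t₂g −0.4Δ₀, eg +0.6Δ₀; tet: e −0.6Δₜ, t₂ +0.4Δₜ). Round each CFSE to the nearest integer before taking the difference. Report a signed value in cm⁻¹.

Octahedral high-spin t₂g⁴ eg²: CFSE = -0.4 × 12600 = -5040 cm⁻¹.
In a tetrahedral site the filling is e³ t₂³: CFSE(tet) = -0.6Δₜ = -0.6 × (4/9)(12600) = -3360 cm⁻¹.
OSPE = CFSE(oct) − CFSE(tet) = -5040 − (-3360) = -1680 cm⁻¹.

-1680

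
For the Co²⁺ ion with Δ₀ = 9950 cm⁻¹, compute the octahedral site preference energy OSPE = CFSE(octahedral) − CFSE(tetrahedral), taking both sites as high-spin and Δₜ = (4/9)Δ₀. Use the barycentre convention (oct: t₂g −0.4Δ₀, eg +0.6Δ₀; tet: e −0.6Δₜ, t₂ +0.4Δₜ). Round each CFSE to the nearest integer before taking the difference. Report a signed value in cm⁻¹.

Co sits in group 9; removing 2 electrons leaves Co²⁺ with 9 − 2 = 7 d electrons.
In an octahedral site d⁷ (HS) is t2g^5 e_g^2, giving CFSE(oct) = -0.8Δ₀ = -7960 cm⁻¹.
Tetrahedral: e^4 t2^3, CFSE = 4(−0.6) + 3(+0.4) = -1.2Δₜ = -1.2 × (4/9) × 9950 = -5307 cm⁻¹.
OSPE = -7960 − (-5307) = -2653 cm⁻¹.

-2653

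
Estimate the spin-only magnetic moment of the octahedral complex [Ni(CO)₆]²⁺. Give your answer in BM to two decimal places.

2.83 BM

CO is neutral, so the +2 overall charge sits on Ni: oxidation state +2.
Ni sits in group 10; removing 2 electrons leaves Ni²⁺ with 10 − 2 = 8 d electrons.
Configuration: t₂g⁶ eg² → 2 unpaired electrons.
μ(spin-only) = √[2(2+2)] = √8 ≈ 2.83 BM.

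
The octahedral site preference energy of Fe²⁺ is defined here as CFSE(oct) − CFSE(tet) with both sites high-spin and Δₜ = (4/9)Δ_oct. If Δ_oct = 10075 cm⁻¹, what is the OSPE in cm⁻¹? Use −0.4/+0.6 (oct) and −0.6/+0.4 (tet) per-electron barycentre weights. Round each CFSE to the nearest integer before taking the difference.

Fe²⁺: group 8, so d-count = 8 − 2 = 6.
Octahedral high-spin t2g^4 e_g^2: CFSE = -0.4 × 10075 = -4030 cm⁻¹.
Tetrahedral: e^3 t2^3, CFSE = 3(−0.6) + 3(+0.4) = -0.6Δₜ = -0.6 × (4/9) × 10075 = -2687 cm⁻¹.
OSPE = -4030 − (-2687) = -1343 cm⁻¹.

-1343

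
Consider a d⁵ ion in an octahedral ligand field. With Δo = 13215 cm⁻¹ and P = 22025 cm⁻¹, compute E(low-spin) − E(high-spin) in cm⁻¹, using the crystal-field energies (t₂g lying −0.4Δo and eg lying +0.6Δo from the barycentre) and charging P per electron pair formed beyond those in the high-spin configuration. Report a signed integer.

17620

High-spin d⁵ fills as t₂g³ eg² with CFSE 3(−0.4) + 2(+0.6) = 0.0Δo = 0 cm⁻¹.
Low-spin: t₂g⁵ eg⁰, orbital CFSE = -2.0Δo = -26430 cm⁻¹; plus 2 excess pairs × P = +44050 cm⁻¹; total 17620 cm⁻¹.
Thus E(LS) − E(HS) = 17620 cm⁻¹.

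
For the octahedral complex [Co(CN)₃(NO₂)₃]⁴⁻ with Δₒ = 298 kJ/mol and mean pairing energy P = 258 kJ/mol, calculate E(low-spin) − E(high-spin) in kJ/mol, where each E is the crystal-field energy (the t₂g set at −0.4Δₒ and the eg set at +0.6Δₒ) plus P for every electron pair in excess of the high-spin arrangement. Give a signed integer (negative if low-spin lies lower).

Ligand charges: 3×(-1) from CN⁻ and 3×(-1) from NO₂⁻ sum to -6; with overall charge -4, Co is +2.
Co sits in group 9; removing 2 electrons leaves Co²⁺ with 9 − 2 = 7 d electrons.
High-spin d⁷ fills as t₂g⁵ eg² with CFSE 5(−0.4) + 2(+0.6) = -0.8Δₒ = -238 kJ/mol.
For low-spin the configuration is t₂g⁶ eg¹: orbital energy -1.8 × 298 = -536 kJ/mol, and 1 additional pair relative to high-spin adds 258 kJ/mol, giving -278 kJ/mol.
The difference is -278 − (-238) = -40 kJ/mol, so low-spin lies lower.

-40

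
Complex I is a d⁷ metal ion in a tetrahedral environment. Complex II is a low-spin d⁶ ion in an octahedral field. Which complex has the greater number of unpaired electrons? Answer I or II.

I: Tetrahedral splitting is small, so the complex is high-spin; e^4 t2^3 → 3 unpaired.
II: t₂g⁶ eg⁰ → 0 unpaired.
So I has more unpaired electrons.

I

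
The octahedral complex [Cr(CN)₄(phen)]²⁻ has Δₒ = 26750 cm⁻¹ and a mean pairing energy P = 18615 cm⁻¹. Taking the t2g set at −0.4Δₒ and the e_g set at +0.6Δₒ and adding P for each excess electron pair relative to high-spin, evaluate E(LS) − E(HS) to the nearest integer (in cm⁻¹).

Ligand charges: 4×(-1) from CN⁻ and 1×(+0) from phen sum to -4; with overall charge -2, Cr is +2.
Cr²⁺: group 6, so d-count = 6 − 2 = 4.
High-spin: t2g^3 e_g^1, CFSE = -0.6Δₒ = -16050 cm⁻¹.
Low-spin t2g^4 e_g^0 gives -1.6Δₒ = -42800 cm⁻¹, but forming 1 extra pair costs 1P = 18615 cm⁻¹, so E(LS) = -42800 + 18615 = -24185 cm⁻¹.
Thus E(LS) − E(HS) = -8135 cm⁻¹.

-8135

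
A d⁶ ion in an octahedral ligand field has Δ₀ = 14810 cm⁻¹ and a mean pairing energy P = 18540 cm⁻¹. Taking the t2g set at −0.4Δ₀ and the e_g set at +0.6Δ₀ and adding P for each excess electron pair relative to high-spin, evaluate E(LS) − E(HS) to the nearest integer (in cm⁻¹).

7460

In the high-spin limit (t2g^4 e_g^2) the orbital term is -0.4Δ₀ = -5924 cm⁻¹, with no excess pairing.
Low-spin t2g^6 e_g^0 gives -2.4Δ₀ = -35544 cm⁻¹, but forming 2 extra pairs costs 2P = 37080 cm⁻¹, so E(LS) = -35544 + 37080 = 1536 cm⁻¹.
Thus E(LS) − E(HS) = 7460 cm⁻¹.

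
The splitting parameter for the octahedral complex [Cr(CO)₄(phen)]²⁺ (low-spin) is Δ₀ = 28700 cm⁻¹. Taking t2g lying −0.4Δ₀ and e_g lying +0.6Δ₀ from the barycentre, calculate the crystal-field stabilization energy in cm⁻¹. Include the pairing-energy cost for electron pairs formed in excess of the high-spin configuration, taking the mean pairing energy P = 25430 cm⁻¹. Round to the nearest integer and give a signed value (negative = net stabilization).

-20490

Ligand charges: 4×(+0) from CO and 1×(+0) from phen sum to +0; with overall charge +2, Cr is +2.
Cr is in group 6, so Cr²⁺ is d⁴ (6 − 2 = 4).
The d⁴ electrons fill as t2g^4 e_g^0.
CFSE(orbital) = 4×(-0.4Δ₀) + 0×(0.6Δ₀) = -1.6Δ₀; with Δ₀ = 28700 cm⁻¹ that is -45920 cm⁻¹.
High-spin d⁴ would be t2g^3 e_g^1 with 0 pairs; low-spin has 1, so 1 excess pair costs +1P = +25430 cm⁻¹.
Net CFSE = -45920 + 25430 = -20490 cm⁻¹.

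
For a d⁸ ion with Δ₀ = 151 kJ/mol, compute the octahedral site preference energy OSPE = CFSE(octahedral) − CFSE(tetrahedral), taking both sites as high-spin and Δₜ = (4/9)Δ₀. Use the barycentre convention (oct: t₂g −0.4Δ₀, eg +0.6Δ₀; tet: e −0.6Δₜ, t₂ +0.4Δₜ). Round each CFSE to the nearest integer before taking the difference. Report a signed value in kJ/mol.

In an octahedral site d⁸ (HS) is t₂g⁶ eg², giving CFSE(oct) = -1.2Δ₀ = -181 kJ/mol.
In a tetrahedral site the filling is e⁴ t₂⁴: CFSE(tet) = -0.8Δₜ = -0.8 × (4/9)(151) = -54 kJ/mol.
OSPE = -181 − (-54) = -127 kJ/mol.

-127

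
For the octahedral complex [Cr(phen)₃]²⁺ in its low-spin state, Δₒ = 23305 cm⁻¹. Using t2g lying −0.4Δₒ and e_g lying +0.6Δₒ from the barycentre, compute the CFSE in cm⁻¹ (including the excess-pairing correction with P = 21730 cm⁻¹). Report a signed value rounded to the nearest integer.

phen is neutral, so the +2 overall charge sits on Cr: oxidation state +2.
Cr sits in group 6; removing 2 electrons leaves Cr²⁺ with 6 − 2 = 4 d electrons.
Electron filling gives t2g^4 e_g^0.
CFSE(orbital) = 4×(-0.4Δₒ) + 0×(0.6Δₒ) = -1.6Δₒ; with Δₒ = 23305 cm⁻¹ that is -37288 cm⁻¹.
Pairing penalty: 1 pair vs 0 in the high-spin reference → 1 extra × P = 21730 cm⁻¹.
Combining: -37288 + 21730 = -15558 cm⁻¹.

-15558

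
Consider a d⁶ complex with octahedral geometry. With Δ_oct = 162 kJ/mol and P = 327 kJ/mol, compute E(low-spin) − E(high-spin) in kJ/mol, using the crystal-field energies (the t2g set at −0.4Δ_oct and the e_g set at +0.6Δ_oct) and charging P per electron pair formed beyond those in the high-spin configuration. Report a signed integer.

330

High-spin: t2g^4 e_g^2, CFSE = -0.4Δ_oct = -65 kJ/mol.
Low-spin t2g^6 e_g^0 gives -2.4Δ_oct = -389 kJ/mol, but forming 2 extra pairs costs 2P = 654 kJ/mol, so E(LS) = -389 + 654 = 265 kJ/mol.
The difference is 265 − (-65) = 330 kJ/mol, so high-spin lies lower.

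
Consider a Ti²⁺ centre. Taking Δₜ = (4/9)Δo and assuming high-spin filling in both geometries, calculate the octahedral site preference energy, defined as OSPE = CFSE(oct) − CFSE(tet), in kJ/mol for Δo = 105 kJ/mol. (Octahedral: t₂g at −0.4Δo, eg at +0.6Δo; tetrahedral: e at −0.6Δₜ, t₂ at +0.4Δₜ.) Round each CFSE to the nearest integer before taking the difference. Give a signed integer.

Ti sits in group 4; removing 2 electrons leaves Ti²⁺ with 4 − 2 = 2 d electrons.
In an octahedral site d² (HS) is t2g^2 e_g^0, giving CFSE(oct) = -0.8Δo = -84 kJ/mol.
Tetrahedral e^2 t2^0 gives -1.2Δₜ = -1.2 × (4/9) × 105 = -56 kJ/mol.
OSPE = CFSE(oct) − CFSE(tet) = -84 − (-56) = -28 kJ/mol.

-28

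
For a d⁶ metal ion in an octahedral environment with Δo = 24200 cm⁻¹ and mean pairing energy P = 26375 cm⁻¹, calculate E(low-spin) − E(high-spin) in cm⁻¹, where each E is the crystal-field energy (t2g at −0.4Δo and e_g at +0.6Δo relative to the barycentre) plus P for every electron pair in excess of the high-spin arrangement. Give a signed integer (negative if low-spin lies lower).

High-spin: t2g^4 e_g^2, CFSE = -0.4Δo = -9680 cm⁻¹.
Low-spin t2g^6 e_g^0 gives -2.4Δo = -58080 cm⁻¹, but forming 2 extra pairs costs 2P = 52750 cm⁻¹, so E(LS) = -58080 + 52750 = -5330 cm⁻¹.
Thus E(LS) − E(HS) = 4350 cm⁻¹.

4350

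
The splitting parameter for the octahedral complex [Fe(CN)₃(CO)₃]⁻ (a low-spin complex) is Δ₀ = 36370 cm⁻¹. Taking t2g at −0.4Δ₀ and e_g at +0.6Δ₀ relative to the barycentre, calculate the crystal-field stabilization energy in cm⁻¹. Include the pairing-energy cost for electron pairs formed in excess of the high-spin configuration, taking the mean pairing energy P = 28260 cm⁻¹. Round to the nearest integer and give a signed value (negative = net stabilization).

Ligand charges: 3×(-1) from CN⁻ and 3×(+0) from CO sum to -3; with overall charge -1, Fe is +2.
Fe sits in group 8; removing 2 electrons leaves Fe²⁺ with 8 − 2 = 6 d electrons.
The d⁶ electrons fill as t2g^6 e_g^0.
CFSE(orbital) = 6×(-0.4Δ₀) + 0×(0.6Δ₀) = -2.4Δ₀; with Δ₀ = 36370 cm⁻¹ that is -87288 cm⁻¹.
High-spin d⁶ would be t2g^4 e_g^2 with 1 pair; low-spin has 3, so 2 excess pairs cost +2P = +56520 cm⁻¹.
Overall CFSE = -87288 + 56520 = -30768 cm⁻¹.

-30768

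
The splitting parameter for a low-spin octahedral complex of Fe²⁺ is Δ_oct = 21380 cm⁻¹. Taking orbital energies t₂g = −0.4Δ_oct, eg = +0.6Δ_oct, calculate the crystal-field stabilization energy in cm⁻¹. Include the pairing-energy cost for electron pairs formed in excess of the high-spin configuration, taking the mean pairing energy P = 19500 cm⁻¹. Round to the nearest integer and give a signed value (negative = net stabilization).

Group 8 minus oxidation state +2 gives a d⁶ configuration for Fe²⁺.
Configuration: t₂g⁶ eg⁰.
CFSE(orbital) = 6×(-0.4Δ_oct) + 0×(0.6Δ_oct) = -2.4Δ_oct; with Δ_oct = 21380 cm⁻¹ that is -51312 cm⁻¹.
Pairing penalty: 3 pairs vs 1 in the high-spin reference → 2 extra × P = 39000 cm⁻¹.
Net CFSE = -51312 + 39000 = -12312 cm⁻¹.

-12312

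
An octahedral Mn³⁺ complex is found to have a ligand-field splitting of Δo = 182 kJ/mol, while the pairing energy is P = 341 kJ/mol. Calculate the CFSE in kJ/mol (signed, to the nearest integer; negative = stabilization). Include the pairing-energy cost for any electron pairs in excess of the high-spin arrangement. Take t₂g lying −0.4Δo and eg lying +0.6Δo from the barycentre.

-109

Mn³⁺: group 7, so d-count = 7 − 3 = 4.
Δo < P, so pairing is avoided: the ground state is high-spin.
That gives t₂g³ eg¹.
Orbital CFSE = -0.6Δo = -0.6 × 182 = -109 kJ/mol.
High-spin has no excess pairs, so no pairing correction applies.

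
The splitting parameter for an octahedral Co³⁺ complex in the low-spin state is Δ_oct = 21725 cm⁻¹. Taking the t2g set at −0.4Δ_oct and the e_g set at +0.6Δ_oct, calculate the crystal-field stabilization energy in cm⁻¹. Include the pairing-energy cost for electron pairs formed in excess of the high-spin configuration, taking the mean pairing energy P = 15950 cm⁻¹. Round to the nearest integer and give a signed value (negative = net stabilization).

-20240

Co sits in group 9; removing 3 electrons leaves Co³⁺ with 9 − 3 = 6 d electrons.
Electron filling gives t2g^6 e_g^0.
CFSE(orbital) = 6×(-0.4Δ_oct) + 0×(0.6Δ_oct) = -2.4Δ_oct; with Δ_oct = 21725 cm⁻¹ that is -52140 cm⁻¹.
Relative to high-spin t2g^4 e_g^2 (1 paired), the low-spin configuration has 2 additional pairs, contributing +2 × 15950 = +31900 cm⁻¹.
Overall CFSE = -52140 + 31900 = -20240 cm⁻¹.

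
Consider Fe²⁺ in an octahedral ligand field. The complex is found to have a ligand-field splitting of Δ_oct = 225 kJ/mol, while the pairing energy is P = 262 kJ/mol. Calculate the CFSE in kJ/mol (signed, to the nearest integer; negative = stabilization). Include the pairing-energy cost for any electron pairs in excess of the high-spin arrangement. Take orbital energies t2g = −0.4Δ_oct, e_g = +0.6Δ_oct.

Fe is in group 8, so Fe²⁺ is d⁶ (8 − 2 = 6).
Δ_oct < P, so pairing is avoided: the ground state is high-spin.
Configuration: t2g^4 e_g^2.
Orbital CFSE = -0.4Δ_oct = -0.4 × 225 = -90 kJ/mol.
High-spin has no excess pairs, so no pairing correction applies.

-90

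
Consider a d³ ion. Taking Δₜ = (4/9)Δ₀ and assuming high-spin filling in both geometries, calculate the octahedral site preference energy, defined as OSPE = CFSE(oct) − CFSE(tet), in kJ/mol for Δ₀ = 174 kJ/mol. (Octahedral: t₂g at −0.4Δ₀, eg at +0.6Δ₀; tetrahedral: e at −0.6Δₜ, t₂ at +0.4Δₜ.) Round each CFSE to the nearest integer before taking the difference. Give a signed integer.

In an octahedral site d³ (HS) is t2g^3 e_g^0, giving CFSE(oct) = -1.2Δ₀ = -209 kJ/mol.
In a tetrahedral site the filling is e^2 t2^1: CFSE(tet) = -0.8Δₜ = -0.8 × (4/9)(174) = -62 kJ/mol.
Subtracting, OSPE = -209 − (-62) = -147 kJ/mol.

-147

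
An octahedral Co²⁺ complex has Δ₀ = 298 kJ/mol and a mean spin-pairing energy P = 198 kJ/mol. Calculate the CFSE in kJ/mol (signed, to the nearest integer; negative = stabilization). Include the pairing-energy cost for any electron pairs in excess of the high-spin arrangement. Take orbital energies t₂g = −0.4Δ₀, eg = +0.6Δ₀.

-338

Co is in group 9, so Co²⁺ is d⁷ (9 − 2 = 7).
Here Δ₀ > P (298 > 198), so the low-spin state is favoured.
That gives t₂g⁶ eg¹.
Orbital CFSE = -1.8Δ₀ = -1.8 × 298 = -536 kJ/mol.
Excess pairs vs high-spin: 3 − 2 = 1; pairing cost = +198 kJ/mol.
Net CFSE = -536 + 198 = -338 kJ/mol.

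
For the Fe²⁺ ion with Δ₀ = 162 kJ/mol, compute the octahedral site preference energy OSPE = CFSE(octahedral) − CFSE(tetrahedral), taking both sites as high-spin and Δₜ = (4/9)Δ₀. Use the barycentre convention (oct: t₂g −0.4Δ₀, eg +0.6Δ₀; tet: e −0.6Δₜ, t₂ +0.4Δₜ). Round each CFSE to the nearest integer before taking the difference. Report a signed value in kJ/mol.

-22

Fe²⁺: group 8, so d-count = 8 − 2 = 6.
Octahedral high-spin t₂g⁴ eg²: CFSE = -0.4 × 162 = -65 kJ/mol.
In a tetrahedral site the filling is e³ t₂³: CFSE(tet) = -0.6Δₜ = -0.6 × (4/9)(162) = -43 kJ/mol.
OSPE = -65 − (-43) = -22 kJ/mol.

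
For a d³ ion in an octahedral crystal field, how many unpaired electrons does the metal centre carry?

For octahedral d³ the high- and low-spin configurations coincide.
Configuration: t₂g³ eg⁰, giving 3 unpaired electrons.

3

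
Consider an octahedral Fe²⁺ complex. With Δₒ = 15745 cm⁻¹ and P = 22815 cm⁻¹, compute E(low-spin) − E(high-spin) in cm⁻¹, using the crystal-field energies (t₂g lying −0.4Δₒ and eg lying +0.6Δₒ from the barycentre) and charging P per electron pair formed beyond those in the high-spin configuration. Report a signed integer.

Group 8 minus oxidation state +2 gives a d⁶ configuration for Fe²⁺.
High-spin d⁶ fills as t₂g⁴ eg² with CFSE 4(−0.4) + 2(+0.6) = -0.4Δₒ = -6298 cm⁻¹.
For low-spin the configuration is t₂g⁶ eg⁰: orbital energy -2.4 × 15745 = -37788 cm⁻¹, and 2 additional pairs relative to high-spin add 45630 cm⁻¹, giving 7842 cm⁻¹.
The difference is 7842 − (-6298) = 14140 cm⁻¹, so high-spin lies lower.

14140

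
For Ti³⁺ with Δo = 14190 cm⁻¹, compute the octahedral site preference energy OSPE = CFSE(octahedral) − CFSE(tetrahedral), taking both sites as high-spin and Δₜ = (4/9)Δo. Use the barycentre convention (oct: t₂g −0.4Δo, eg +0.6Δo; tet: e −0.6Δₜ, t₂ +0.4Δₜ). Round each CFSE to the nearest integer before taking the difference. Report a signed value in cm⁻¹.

-1892

Ti sits in group 4; removing 3 electrons leaves Ti³⁺ with 4 − 3 = 1 d electrons.
Octahedral (high-spin): t2g^1 e_g^0, CFSE = 1(−0.4) + 0(+0.6) = -0.4Δo = -0.4 × 14190 = -5676 cm⁻¹.
Tetrahedral: e^1 t2^0, CFSE = 1(−0.6) + 0(+0.4) = -0.6Δₜ = -0.6 × (4/9) × 14190 = -3784 cm⁻¹.
Subtracting, OSPE = -5676 − (-3784) = -1892 cm⁻¹.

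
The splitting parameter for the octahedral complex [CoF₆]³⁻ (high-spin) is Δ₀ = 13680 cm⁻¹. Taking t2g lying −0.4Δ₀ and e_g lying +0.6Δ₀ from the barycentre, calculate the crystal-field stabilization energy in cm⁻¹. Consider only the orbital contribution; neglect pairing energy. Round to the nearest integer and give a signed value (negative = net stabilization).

-5472

Each F⁻ contributes -1; 6 × (-1) = -6. With overall charge -3, Co is in the +3 oxidation state.
Group 9 minus oxidation state +3 gives a d⁶ configuration for Co³⁺.
The d⁶ electrons fill as t2g^4 e_g^2.
The orbital stabilization is -0.4Δ₀ = -0.4 × 13680 = -5472 cm⁻¹.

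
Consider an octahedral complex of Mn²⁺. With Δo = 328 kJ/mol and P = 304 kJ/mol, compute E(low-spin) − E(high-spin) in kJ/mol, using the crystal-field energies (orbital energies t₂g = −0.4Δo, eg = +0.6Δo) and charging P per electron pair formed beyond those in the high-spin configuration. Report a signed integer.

Group 7 minus oxidation state +2 gives a d⁵ configuration for Mn²⁺.
In the high-spin limit (t₂g³ eg²) the orbital term is 0.0Δo = 0 kJ/mol, with no excess pairing.
Low-spin t₂g⁵ eg⁰ gives -2.0Δo = -656 kJ/mol, but forming 2 extra pairs costs 2P = 608 kJ/mol, so E(LS) = -656 + 608 = -48 kJ/mol.
Thus E(LS) − E(HS) = -48 kJ/mol.

-48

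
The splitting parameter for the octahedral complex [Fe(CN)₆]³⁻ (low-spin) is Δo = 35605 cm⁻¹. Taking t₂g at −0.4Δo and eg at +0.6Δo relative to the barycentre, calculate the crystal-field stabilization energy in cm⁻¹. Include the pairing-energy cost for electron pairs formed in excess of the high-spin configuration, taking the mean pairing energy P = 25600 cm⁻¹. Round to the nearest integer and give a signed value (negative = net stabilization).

-20010

Each CN⁻ contributes -1; 6 × (-1) = -6. With overall charge -3, Fe is in the +3 oxidation state.
Fe is in group 8, so Fe³⁺ is d⁵ (8 − 3 = 5).
Configuration: t₂g⁵ eg⁰.
The orbital stabilization is -2.0Δo = -2.0 × 35605 = -71210 cm⁻¹.
High-spin d⁵ would be t₂g³ eg² with 0 pairs; low-spin has 2, so 2 excess pairs cost +2P = +51200 cm⁻¹.
Net CFSE = -71210 + 51200 = -20010 cm⁻¹.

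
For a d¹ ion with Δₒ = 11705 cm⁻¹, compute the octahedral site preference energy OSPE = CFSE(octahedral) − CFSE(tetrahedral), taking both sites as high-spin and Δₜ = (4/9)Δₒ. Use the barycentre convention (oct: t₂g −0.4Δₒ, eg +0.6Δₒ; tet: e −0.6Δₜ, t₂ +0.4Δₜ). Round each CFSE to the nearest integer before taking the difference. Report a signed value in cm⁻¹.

In an octahedral site d¹ (HS) is t2g^1 e_g^0, giving CFSE(oct) = -0.4Δₒ = -4682 cm⁻¹.
Tetrahedral e^1 t2^0 gives -0.6Δₜ = -0.6 × (4/9) × 11705 = -3121 cm⁻¹.
Subtracting, OSPE = -4682 − (-3121) = -1561 cm⁻¹.

-1561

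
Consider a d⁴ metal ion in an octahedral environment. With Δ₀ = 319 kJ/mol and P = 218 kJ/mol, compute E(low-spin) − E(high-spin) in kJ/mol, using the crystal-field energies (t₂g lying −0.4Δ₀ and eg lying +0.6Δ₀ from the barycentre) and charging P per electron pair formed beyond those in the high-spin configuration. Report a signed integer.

In the high-spin limit (t₂g³ eg¹) the orbital term is -0.6Δ₀ = -191 kJ/mol, with no excess pairing.
Low-spin t₂g⁴ eg⁰ gives -1.6Δ₀ = -510 kJ/mol, but forming 1 extra pair costs 1P = 218 kJ/mol, so E(LS) = -510 + 218 = -292 kJ/mol.
Thus E(LS) − E(HS) = -101 kJ/mol.

-101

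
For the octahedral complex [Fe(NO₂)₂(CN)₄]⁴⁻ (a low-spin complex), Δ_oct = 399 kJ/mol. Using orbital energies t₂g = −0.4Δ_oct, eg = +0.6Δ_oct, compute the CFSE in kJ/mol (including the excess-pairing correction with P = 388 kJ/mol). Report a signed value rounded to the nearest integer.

-182

Ligand charges: 2×(-1) from NO₂⁻ and 4×(-1) from CN⁻ sum to -6; with overall charge -4, Fe is +2.
Group 8 minus oxidation state +2 gives a d⁶ configuration for Fe²⁺.
The d⁶ electrons fill as t₂g⁶ eg⁰.
CFSE(orbital) = 6×(-0.4Δ_oct) + 0×(0.6Δ_oct) = -2.4Δ_oct; with Δ_oct = 399 kJ/mol that is -958 kJ/mol.
High-spin d⁶ would be t₂g⁴ eg² with 1 pair; low-spin has 3, so 2 excess pairs cost +2P = +776 kJ/mol.
Overall CFSE = -958 + 776 = -182 kJ/mol.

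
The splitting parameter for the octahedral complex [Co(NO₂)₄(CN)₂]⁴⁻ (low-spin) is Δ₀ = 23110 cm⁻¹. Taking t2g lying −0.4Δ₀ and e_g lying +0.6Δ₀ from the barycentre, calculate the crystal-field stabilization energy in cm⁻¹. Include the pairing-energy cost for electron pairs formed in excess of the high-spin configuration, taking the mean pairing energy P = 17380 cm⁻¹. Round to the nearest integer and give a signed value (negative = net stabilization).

-24218

Ligand charges: 4×(-1) from NO₂⁻ and 2×(-1) from CN⁻ sum to -6; with overall charge -4, Co is +2.
Co sits in group 9; removing 2 electrons leaves Co²⁺ with 9 − 2 = 7 d electrons.
Electron filling gives t2g^6 e_g^1.
Orbital CFSE = 6(-0.4) + 1(0.6) = -1.8Δ₀ = -1.8 × 23110 = -41598 cm⁻¹.
Pairing penalty: 3 pairs vs 2 in the high-spin reference → 1 extra × P = 17380 cm⁻¹.
Overall CFSE = -41598 + 17380 = -24218 cm⁻¹.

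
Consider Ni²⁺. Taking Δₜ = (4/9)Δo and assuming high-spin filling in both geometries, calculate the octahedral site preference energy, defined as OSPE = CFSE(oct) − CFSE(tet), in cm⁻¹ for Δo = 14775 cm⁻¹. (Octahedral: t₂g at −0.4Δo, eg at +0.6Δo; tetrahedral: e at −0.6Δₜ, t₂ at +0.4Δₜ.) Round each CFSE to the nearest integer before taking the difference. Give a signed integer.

-12477

Group 10 minus oxidation state +2 gives a d⁸ configuration for Ni²⁺.
Octahedral high-spin t2g^6 e_g^2: CFSE = -1.2 × 14775 = -17730 cm⁻¹.
Tetrahedral e^4 t2^4 gives -0.8Δₜ = -0.8 × (4/9) × 14775 = -5253 cm⁻¹.
Subtracting, OSPE = -17730 − (-5253) = -12477 cm⁻¹.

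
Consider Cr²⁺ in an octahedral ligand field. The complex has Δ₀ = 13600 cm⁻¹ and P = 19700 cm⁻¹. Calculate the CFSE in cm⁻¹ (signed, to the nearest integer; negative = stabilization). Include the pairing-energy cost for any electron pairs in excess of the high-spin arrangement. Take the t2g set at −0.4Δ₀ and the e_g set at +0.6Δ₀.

-8160

Cr is in group 6, so Cr²⁺ is d⁴ (6 − 2 = 4).
Since Δ₀ = 13600 cm⁻¹ < P = 19700 cm⁻¹, the complex adopts the high-spin configuration.
Configuration: t2g^3 e_g^1.
Orbital CFSE = -0.6Δ₀ = -0.6 × 13600 = -8160 cm⁻¹.
High-spin has no excess pairs, so no pairing correction applies.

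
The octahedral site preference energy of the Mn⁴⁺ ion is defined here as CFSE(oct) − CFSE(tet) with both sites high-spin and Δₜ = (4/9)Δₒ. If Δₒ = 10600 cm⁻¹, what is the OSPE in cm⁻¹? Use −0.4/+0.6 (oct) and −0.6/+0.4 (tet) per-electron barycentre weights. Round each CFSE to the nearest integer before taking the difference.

-8951

Mn⁴⁺: group 7, so d-count = 7 − 4 = 3.
Octahedral (high-spin): t₂g³ eg⁰, CFSE = 3(−0.4) + 0(+0.6) = -1.2Δₒ = -1.2 × 10600 = -12720 cm⁻¹.
In a tetrahedral site the filling is e² t₂¹: CFSE(tet) = -0.8Δₜ = -0.8 × (4/9)(10600) = -3769 cm⁻¹.
OSPE = -12720 − (-3769) = -8951 cm⁻¹.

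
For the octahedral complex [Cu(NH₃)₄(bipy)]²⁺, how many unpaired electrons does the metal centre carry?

1

Ligand charges: 4×(+0) from NH₃ and 1×(+0) from bipy sum to +0; with overall charge +2, Cu is +2.
Cu²⁺: group 11, so d-count = 11 − 2 = 9.
Configuration: t2g^6 e_g^3, giving 1 unpaired electron.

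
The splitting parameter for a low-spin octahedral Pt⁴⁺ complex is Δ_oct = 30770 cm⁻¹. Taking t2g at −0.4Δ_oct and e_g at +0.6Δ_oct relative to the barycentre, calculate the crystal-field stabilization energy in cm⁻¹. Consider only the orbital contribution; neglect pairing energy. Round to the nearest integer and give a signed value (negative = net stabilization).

-73848

Pt⁴⁺: group 10, so d-count = 10 − 4 = 6.
Electron filling gives t2g^6 e_g^0.
CFSE(orbital) = 6×(-0.4Δ_oct) + 0×(0.6Δ_oct) = -2.4Δ_oct; with Δ_oct = 30770 cm⁻¹ that is -73848 cm⁻¹.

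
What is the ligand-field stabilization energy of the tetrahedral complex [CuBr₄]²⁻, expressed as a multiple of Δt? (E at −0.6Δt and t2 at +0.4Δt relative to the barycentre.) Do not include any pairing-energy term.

-0.4 Δt

Each Br⁻ contributes -1; 4 × (-1) = -4. With overall charge -2, Cu is in the +2 oxidation state.
Group 11 minus oxidation state +2 gives a d⁹ configuration for Cu²⁺.
With tetrahedral geometry the complex is necessarily high-spin.
Configuration: e^4 t2^5.
CFSE = 4(-0.6Δt) + 5(0.4Δt) = -2.4Δt + 2.0Δt = -0.4Δt.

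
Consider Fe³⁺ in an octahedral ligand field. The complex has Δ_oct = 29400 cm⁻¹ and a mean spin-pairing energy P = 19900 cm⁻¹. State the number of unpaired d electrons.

Fe³⁺: group 8, so d-count = 8 − 3 = 5.
Since Δ_oct = 29400 cm⁻¹ > P = 19900 cm⁻¹, the complex adopts the low-spin configuration.
Filling d⁵ accordingly: t₂g⁵ eg⁰.
Unpaired electrons: 1.

1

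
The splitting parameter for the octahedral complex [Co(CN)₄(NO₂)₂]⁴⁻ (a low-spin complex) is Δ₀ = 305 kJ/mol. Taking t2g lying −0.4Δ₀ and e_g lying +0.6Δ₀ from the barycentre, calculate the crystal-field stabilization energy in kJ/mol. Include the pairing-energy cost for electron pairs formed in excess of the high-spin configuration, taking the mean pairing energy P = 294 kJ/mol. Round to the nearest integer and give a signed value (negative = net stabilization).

-255

Ligand charges: 4×(-1) from CN⁻ and 2×(-1) from NO₂⁻ sum to -6; with overall charge -4, Co is +2.
Co²⁺: group 9, so d-count = 9 − 2 = 7.
Electron filling gives t2g^6 e_g^1.
Orbital CFSE = 6(-0.4) + 1(0.6) = -1.8Δ₀ = -1.8 × 305 = -549 kJ/mol.
Relative to high-spin t2g^5 e_g^2 (2 paired), the low-spin configuration has 1 additional pair, contributing +1 × 294 = +294 kJ/mol.
Combining: -549 + 294 = -255 kJ/mol.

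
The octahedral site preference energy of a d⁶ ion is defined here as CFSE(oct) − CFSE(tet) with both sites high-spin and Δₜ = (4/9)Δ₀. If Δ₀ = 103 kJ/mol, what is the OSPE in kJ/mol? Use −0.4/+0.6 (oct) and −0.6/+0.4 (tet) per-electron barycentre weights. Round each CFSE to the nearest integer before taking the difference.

In an octahedral site d⁶ (HS) is t2g^4 e_g^2, giving CFSE(oct) = -0.4Δ₀ = -41 kJ/mol.
Tetrahedral e^3 t2^3 gives -0.6Δₜ = -0.6 × (4/9) × 103 = -27 kJ/mol.
Subtracting, OSPE = -41 − (-27) = -14 kJ/mol.

-14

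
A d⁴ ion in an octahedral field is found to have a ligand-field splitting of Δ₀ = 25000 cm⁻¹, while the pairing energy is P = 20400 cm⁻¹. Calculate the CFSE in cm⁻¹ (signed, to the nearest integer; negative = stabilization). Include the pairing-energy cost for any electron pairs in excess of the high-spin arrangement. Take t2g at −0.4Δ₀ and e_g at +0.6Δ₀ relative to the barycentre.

Since Δ₀ = 25000 cm⁻¹ > P = 20400 cm⁻¹, the complex adopts the low-spin configuration.
Filling d⁴ accordingly: t2g^4 e_g^0.
Orbital CFSE = -1.6Δ₀ = -1.6 × 25000 = -40000 cm⁻¹.
Excess pairs vs high-spin: 1 − 0 = 1; pairing cost = +20400 cm⁻¹.
Net CFSE = -40000 + 20400 = -19600 cm⁻¹.

-19600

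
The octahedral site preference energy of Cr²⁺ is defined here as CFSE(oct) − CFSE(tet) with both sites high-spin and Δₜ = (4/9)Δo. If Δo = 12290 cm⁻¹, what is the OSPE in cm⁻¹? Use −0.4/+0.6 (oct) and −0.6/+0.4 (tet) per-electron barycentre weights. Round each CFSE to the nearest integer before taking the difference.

-5189

Cr²⁺: group 6, so d-count = 6 − 2 = 4.
In an octahedral site d⁴ (HS) is t₂g³ eg¹, giving CFSE(oct) = -0.6Δo = -7374 cm⁻¹.
Tetrahedral: e² t₂², CFSE = 2(−0.6) + 2(+0.4) = -0.4Δₜ = -0.4 × (4/9) × 12290 = -2185 cm⁻¹.
OSPE = CFSE(oct) − CFSE(tet) = -7374 − (-2185) = -5189 cm⁻¹.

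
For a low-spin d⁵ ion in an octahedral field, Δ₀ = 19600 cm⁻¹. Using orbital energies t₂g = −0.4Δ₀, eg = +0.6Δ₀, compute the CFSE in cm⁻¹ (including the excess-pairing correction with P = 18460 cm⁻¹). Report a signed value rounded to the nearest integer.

The d⁵ electrons fill as t₂g⁵ eg⁰.
The orbital stabilization is -2.0Δ₀ = -2.0 × 19600 = -39200 cm⁻¹.
High-spin d⁵ would be t₂g³ eg² with 0 pairs; low-spin has 2, so 2 excess pairs cost +2P = +36920 cm⁻¹.
Overall CFSE = -39200 + 36920 = -2280 cm⁻¹.

-2280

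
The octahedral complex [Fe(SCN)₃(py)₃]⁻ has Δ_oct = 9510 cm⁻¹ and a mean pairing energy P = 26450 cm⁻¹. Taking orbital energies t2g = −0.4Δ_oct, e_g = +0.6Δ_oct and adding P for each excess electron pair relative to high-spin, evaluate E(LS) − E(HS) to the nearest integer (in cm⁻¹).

Ligand charges: 3×(-1) from SCN⁻ and 3×(+0) from py sum to -3; with overall charge -1, Fe is +2.
Fe is in group 8, so Fe²⁺ is d⁶ (8 − 2 = 6).
High-spin: t2g^4 e_g^2, CFSE = -0.4Δ_oct = -3804 cm⁻¹.
Low-spin t2g^6 e_g^0 gives -2.4Δ_oct = -22824 cm⁻¹, but forming 2 extra pairs costs 2P = 52900 cm⁻¹, so E(LS) = -22824 + 52900 = 30076 cm⁻¹.
Thus E(LS) − E(HS) = 33880 cm⁻¹.

33880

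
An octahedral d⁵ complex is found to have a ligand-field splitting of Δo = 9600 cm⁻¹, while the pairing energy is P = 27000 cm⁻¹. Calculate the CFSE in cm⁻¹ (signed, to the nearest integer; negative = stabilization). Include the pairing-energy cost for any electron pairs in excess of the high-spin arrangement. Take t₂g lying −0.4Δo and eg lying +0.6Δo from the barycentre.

0

Δo < P, so pairing is avoided: the ground state is high-spin.
Configuration: t₂g³ eg².
Orbital CFSE = 0.0Δo = 0.0 × 9600 = 0 cm⁻¹.
High-spin has no excess pairs, so no pairing correction applies.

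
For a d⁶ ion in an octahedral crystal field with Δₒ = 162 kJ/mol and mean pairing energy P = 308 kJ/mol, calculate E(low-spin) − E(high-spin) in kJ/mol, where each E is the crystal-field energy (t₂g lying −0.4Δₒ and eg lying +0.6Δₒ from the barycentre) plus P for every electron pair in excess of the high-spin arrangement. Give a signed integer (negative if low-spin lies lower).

High-spin: t₂g⁴ eg², CFSE = -0.4Δₒ = -65 kJ/mol.
For low-spin the configuration is t₂g⁶ eg⁰: orbital energy -2.4 × 162 = -389 kJ/mol, and 2 additional pairs relative to high-spin add 616 kJ/mol, giving 227 kJ/mol.
E(LS) − E(HS) = 227 − (-65) = 292 kJ/mol.

292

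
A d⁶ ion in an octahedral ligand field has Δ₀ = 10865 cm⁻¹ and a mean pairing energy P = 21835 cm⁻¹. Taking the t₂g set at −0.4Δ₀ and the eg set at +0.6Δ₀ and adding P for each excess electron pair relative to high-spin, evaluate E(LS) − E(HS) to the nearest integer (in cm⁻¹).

In the high-spin limit (t₂g⁴ eg²) the orbital term is -0.4Δ₀ = -4346 cm⁻¹, with no excess pairing.
For low-spin the configuration is t₂g⁶ eg⁰: orbital energy -2.4 × 10865 = -26076 cm⁻¹, and 2 additional pairs relative to high-spin add 43670 cm⁻¹, giving 17594 cm⁻¹.
E(LS) − E(HS) = 17594 − (-4346) = 21940 cm⁻¹.

21940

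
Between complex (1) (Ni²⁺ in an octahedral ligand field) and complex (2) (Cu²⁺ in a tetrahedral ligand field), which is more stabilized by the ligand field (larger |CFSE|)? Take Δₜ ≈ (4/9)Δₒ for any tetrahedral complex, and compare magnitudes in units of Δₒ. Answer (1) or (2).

(1): Ni is in group 10, so Ni²⁺ is d⁸ (10 − 2 = 8); For octahedral d⁸ the high- and low-spin configurations coincide; t₂g⁶ eg², CFSE = -1.2Δₒ.
(2): Cu²⁺: group 11, so d-count = 11 − 2 = 9; With tetrahedral geometry the complex is necessarily high-spin; e^4 t2^5, CFSE = -0.4Δₜ ≈ -0.18Δₒ.
So (1) has the larger |CFSE|.

(1)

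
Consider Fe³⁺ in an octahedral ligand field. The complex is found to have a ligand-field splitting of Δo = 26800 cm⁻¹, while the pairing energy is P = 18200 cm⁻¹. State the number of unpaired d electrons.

Fe is in group 8, so Fe³⁺ is d⁵ (8 − 3 = 5).
Since Δo = 26800 cm⁻¹ > P = 18200 cm⁻¹, the complex adopts the low-spin configuration.
Filling d⁵ accordingly: t2g^5 e_g^0.
Unpaired electrons: 1.

1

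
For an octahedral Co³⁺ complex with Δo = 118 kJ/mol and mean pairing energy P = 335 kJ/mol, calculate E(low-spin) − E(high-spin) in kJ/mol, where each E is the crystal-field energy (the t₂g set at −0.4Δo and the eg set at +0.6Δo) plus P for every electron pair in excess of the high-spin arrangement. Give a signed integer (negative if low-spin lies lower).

Co is in group 9, so Co³⁺ is d⁶ (9 − 3 = 6).
High-spin d⁶ fills as t₂g⁴ eg² with CFSE 4(−0.4) + 2(+0.6) = -0.4Δo = -47 kJ/mol.
For low-spin the configuration is t₂g⁶ eg⁰: orbital energy -2.4 × 118 = -283 kJ/mol, and 2 additional pairs relative to high-spin add 670 kJ/mol, giving 387 kJ/mol.
Thus E(LS) − E(HS) = 434 kJ/mol.

434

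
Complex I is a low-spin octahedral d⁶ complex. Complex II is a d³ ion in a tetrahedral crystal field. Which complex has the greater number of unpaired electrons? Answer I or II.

II

I: t2g^6 e_g^0 → 0 unpaired.
II: Tetrahedral splitting is small, so the complex is high-spin; e² t₂¹ → 3 unpaired.
So II has more unpaired electrons.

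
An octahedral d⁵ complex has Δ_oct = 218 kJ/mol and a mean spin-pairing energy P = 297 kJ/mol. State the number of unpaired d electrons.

5

Δ_oct < P, so pairing is avoided: the ground state is high-spin.
Filling d⁵ accordingly: t₂g³ eg².
Unpaired electrons: 5.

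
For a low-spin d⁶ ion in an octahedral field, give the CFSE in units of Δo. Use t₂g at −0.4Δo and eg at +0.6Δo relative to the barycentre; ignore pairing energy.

Configuration: t₂g⁶ eg⁰.
CFSE = 6(-0.4Δo) + 0(0.6Δo) = -2.4Δo + 0.0Δo = -2.4Δo.

-2.4 Δo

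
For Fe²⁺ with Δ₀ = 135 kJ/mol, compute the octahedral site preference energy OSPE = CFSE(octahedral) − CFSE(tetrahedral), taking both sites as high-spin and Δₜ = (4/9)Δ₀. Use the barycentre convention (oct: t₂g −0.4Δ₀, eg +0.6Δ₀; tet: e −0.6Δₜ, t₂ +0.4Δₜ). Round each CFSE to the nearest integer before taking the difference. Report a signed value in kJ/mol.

-18

Fe sits in group 8; removing 2 electrons leaves Fe²⁺ with 8 − 2 = 6 d electrons.
Octahedral (high-spin): t2g^4 e_g^2, CFSE = 4(−0.4) + 2(+0.6) = -0.4Δ₀ = -0.4 × 135 = -54 kJ/mol.
Tetrahedral e^3 t2^3 gives -0.6Δₜ = -0.6 × (4/9) × 135 = -36 kJ/mol.
OSPE = -54 − (-36) = -18 kJ/mol.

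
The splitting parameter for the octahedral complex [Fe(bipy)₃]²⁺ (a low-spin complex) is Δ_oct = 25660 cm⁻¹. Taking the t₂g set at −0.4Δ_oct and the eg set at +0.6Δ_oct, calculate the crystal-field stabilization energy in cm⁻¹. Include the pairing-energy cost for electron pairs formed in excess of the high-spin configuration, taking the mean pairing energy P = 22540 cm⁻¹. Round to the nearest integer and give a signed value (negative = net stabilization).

bipy is neutral, so the +2 overall charge sits on Fe: oxidation state +2.
Fe sits in group 8; removing 2 electrons leaves Fe²⁺ with 8 − 2 = 6 d electrons.
Electron filling gives t₂g⁶ eg⁰.
CFSE(orbital) = 6×(-0.4Δ_oct) + 0×(0.6Δ_oct) = -2.4Δ_oct; with Δ_oct = 25660 cm⁻¹ that is -61584 cm⁻¹.
Pairing penalty: 3 pairs vs 1 in the high-spin reference → 2 extra × P = 45080 cm⁻¹.
Overall CFSE = -61584 + 45080 = -16504 cm⁻¹.

-16504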